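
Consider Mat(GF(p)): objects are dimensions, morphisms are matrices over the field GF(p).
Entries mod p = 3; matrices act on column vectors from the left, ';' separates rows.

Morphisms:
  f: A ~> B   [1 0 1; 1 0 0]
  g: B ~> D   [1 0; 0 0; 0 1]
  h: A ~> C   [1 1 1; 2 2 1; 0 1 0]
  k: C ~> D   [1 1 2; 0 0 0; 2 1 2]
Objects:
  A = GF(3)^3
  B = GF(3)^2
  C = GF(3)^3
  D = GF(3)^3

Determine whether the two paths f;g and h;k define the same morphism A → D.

Along f;g (path 1):
  e0=[1,0,0] f~>[1,1] g~>[1,0,1]
  e1=[0,1,0] f~>[0,0] g~>[0,0,0]
  e2=[0,0,1] f~>[1,0] g~>[1,0,0]
  composite₁ = [1 0 1; 0 0 0; 1 0 0]
Along h;k (path 2):
  e0=[1,0,0] h~>[1,2,0] k~>[0,0,1]
  e1=[0,1,0] h~>[1,2,1] k~>[2,0,0]
  e2=[0,0,1] h~>[1,1,0] k~>[2,0,0]
  composite₂ = [0 2 2; 0 0 0; 1 0 0]
Equal? NO — does not commute

Answer: DOES NOT COMMUTE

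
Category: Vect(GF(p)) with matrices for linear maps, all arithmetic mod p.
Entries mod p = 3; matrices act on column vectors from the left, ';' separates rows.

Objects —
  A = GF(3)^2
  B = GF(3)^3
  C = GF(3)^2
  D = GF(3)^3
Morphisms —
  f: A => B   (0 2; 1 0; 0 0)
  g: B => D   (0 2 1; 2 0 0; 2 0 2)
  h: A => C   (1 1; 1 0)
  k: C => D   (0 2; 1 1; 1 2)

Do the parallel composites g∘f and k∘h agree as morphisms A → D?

Answer: DOES NOT COMMUTE

Trace:
Path 1 = f;g:
  e0=[1,0] f=>[0,1,0] g=>[2,0,0]
  e1=[0,1] f=>[2,0,0] g=>[0,1,1]
  ⟦path⟧₁ = (2 0; 0 1; 0 1)
Path 2 = h;k:
  e0=[1,0] h=>[1,1] k=>[2,2,0]
  e1=[0,1] h=>[1,0] k=>[0,1,1]
  ⟦path⟧₂ = (2 0; 2 1; 0 1)
Equal? differ; not commutative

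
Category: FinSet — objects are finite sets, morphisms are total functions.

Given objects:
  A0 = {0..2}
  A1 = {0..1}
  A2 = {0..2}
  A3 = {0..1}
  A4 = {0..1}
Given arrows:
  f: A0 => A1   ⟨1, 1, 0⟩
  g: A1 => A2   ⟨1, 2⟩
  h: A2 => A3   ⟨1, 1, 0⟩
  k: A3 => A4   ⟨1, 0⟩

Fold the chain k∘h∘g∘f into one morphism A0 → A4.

Answer: ⟨1, 1, 0⟩

Derivation:
  0 f=>1 g=>2 h=>0 k=>1
  1 f=>1 g=>2 h=>0 k=>1
  2 f=>0 g=>1 h=>1 k=>0
composite: ⟨1, 1, 0⟩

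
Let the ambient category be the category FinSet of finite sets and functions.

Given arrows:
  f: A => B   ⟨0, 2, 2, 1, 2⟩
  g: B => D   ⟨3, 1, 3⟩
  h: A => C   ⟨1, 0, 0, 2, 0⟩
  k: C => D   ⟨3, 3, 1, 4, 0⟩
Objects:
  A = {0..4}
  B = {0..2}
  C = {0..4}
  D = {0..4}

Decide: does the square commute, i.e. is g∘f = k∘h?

Answer: COMMUTES

Derivation:
Along f;g (path 1):
  0 f=>0 g=>3
  1 f=>2 g=>3
  2 f=>2 g=>3
  3 f=>1 g=>1
  4 f=>2 g=>3
  composite₁ = ⟨3, 3, 3, 1, 3⟩
Along h;k (path 2):
  0 h=>1 k=>3
  1 h=>0 k=>3
  2 h=>0 k=>3
  3 h=>2 k=>1
  4 h=>0 k=>3
  composite₂ = ⟨3, 3, 3, 1, 3⟩
Equal? equal; square commutes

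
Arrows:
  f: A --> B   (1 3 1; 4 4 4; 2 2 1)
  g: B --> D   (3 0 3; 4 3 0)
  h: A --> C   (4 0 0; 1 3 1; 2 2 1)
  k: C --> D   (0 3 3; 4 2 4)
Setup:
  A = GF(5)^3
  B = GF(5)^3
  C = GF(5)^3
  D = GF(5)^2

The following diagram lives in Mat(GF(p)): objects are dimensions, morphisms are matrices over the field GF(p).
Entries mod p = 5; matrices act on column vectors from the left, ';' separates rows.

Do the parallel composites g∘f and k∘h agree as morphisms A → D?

Path 1 = f;g:
  e0=[1,0,0] f-->[1,4,2] g-->[4,1]
  e1=[0,1,0] f-->[3,4,2] g-->[0,4]
  e2=[0,0,1] f-->[1,4,1] g-->[1,1]
  ⟦path⟧₁ = (4 0 1; 1 4 1)
Path 2 = h;k:
  e0=[1,0,0] h-->[4,1,2] k-->[4,1]
  e1=[0,1,0] h-->[0,3,2] k-->[0,4]
  e2=[0,0,1] h-->[0,1,1] k-->[1,1]
  ⟦path⟧₂ = (4 0 1; 1 4 1)
Equal? equal; square commutes

Answer: COMMUTES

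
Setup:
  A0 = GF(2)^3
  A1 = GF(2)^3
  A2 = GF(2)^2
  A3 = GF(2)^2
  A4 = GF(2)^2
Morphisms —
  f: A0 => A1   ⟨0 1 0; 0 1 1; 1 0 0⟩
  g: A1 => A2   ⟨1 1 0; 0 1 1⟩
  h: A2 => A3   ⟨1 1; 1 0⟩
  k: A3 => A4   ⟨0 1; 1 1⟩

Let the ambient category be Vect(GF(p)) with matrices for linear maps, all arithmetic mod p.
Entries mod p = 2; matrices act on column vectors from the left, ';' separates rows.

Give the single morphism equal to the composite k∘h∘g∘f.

  e0=⟨1,0,0⟩ f=>⟨0,0,1⟩ g=>⟨0,1⟩ h=>⟨1,0⟩ k=>⟨0,1⟩
  e1=⟨0,1,0⟩ f=>⟨1,1,0⟩ g=>⟨0,1⟩ h=>⟨1,0⟩ k=>⟨0,1⟩
  e2=⟨0,0,1⟩ f=>⟨0,1,0⟩ g=>⟨1,1⟩ h=>⟨0,1⟩ k=>⟨1,1⟩
⟦path⟧: ⟨0 0 1; 1 1 1⟩

Answer: ⟨0 0 1; 1 1 1⟩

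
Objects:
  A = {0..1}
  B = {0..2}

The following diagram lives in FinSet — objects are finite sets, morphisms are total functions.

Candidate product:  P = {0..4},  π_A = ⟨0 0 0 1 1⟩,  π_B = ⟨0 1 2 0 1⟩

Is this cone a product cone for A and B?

Answer: NOT A VALID PRODUCT — |P|=5 ≠ |A|·|B|=6

Trace:
|A|·|B| = 2·3 = 6;  |P| = 5
  → cardinalities differ; no bijection possible.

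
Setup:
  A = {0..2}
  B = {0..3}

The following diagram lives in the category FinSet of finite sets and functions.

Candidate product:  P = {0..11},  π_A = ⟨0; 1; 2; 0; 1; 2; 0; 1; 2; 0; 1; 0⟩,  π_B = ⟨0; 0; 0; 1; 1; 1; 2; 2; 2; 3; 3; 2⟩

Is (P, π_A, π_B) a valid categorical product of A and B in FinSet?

Answer: NOT A VALID PRODUCT — duplicate pair at indices 6,11

Work:
|A|·|B| = 3·4 = 12;  |P| = 12
Check the pairing map k ↦ (π_A(k), π_B(k)):
  0 ↦ (0,0)
  1 ↦ (1,0)
  2 ↦ (2,0)
  3 ↦ (0,1)
  4 ↦ (1,1)
  5 ↦ (2,1)
  6 ↦ (0,2)
  7 ↦ (1,2)
  8 ↦ (2,2)
  9 ↦ (0,3)
  10 ↦ (1,3)
  11 ↦ (0,2)  ✗ repeats pair of k=6
distinct pairs in image: 11 / 12 needed
  → (0,2) hit at k=6 and k=11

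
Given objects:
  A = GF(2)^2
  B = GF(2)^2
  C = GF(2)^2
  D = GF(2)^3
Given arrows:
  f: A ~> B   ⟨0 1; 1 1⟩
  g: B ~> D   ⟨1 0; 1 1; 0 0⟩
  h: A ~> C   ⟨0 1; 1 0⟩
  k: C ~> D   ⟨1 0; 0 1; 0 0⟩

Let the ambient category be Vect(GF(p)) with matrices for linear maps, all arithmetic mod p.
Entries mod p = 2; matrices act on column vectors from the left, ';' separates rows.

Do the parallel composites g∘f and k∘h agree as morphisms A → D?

Answer: COMMUTES

Derivation:
Along f;g (path 1):
  e0=[1,0] f~>[0,1] g~>[0,1,0]
  e1=[0,1] f~>[1,1] g~>[1,0,0]
  composite₁ = ⟨0 1; 1 0; 0 0⟩
Along h;k (path 2):
  e0=[1,0] h~>[0,1] k~>[0,1,0]
  e1=[0,1] h~>[1,0] k~>[1,0,0]
  composite₂ = ⟨0 1; 1 0; 0 0⟩
Equal? same morphism ✓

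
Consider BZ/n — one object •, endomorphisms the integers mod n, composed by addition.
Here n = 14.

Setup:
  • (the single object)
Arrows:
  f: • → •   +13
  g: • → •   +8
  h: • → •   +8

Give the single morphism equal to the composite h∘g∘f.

Answer: +1

Trace:
  0 +13≡13 +8≡7 +8≡1  (mod 14)
result: +1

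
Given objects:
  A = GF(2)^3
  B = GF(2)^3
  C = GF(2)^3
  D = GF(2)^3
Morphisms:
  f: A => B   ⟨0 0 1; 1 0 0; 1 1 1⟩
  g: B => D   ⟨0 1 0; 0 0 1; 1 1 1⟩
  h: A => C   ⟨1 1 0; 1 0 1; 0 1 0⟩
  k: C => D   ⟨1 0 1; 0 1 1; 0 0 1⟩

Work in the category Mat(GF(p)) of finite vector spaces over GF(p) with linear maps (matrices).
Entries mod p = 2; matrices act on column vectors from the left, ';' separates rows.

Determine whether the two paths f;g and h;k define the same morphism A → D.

Path 1 = f;g:
  e0=⟨1,0,0⟩ f=>⟨0,1,1⟩ g=>⟨1,1,0⟩
  e1=⟨0,1,0⟩ f=>⟨0,0,1⟩ g=>⟨0,1,1⟩
  e2=⟨0,0,1⟩ f=>⟨1,0,1⟩ g=>⟨0,1,0⟩
  result₁ = ⟨1 0 0; 1 1 1; 0 1 0⟩
Path 2 = h;k:
  e0=⟨1,0,0⟩ h=>⟨1,1,0⟩ k=>⟨1,1,0⟩
  e1=⟨0,1,0⟩ h=>⟨1,0,1⟩ k=>⟨0,1,1⟩
  e2=⟨0,0,1⟩ h=>⟨0,1,0⟩ k=>⟨0,1,0⟩
  result₂ = ⟨1 0 0; 1 1 1; 0 1 0⟩
Equal? equal; square commutes

Answer: COMMUTES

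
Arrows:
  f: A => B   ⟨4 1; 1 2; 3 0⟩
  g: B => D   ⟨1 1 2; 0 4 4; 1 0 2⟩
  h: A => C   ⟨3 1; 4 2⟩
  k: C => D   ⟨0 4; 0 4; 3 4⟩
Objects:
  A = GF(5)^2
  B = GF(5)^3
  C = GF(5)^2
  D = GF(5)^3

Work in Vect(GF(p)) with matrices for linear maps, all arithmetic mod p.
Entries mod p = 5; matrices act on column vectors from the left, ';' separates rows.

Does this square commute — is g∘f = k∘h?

Answer: COMMUTES

Work:
1) trace f;g:
  e0=⟨1,0⟩ f=>⟨4,1,3⟩ g=>⟨1,1,0⟩
  e1=⟨0,1⟩ f=>⟨1,2,0⟩ g=>⟨3,3,1⟩
  result₁ = ⟨1 3; 1 3; 0 1⟩
2) trace h;k:
  e0=⟨1,0⟩ h=>⟨3,4⟩ k=>⟨1,1,0⟩
  e1=⟨0,1⟩ h=>⟨1,2⟩ k=>⟨3,3,1⟩
  result₂ = ⟨1 3; 1 3; 0 1⟩
Equal? same morphism ✓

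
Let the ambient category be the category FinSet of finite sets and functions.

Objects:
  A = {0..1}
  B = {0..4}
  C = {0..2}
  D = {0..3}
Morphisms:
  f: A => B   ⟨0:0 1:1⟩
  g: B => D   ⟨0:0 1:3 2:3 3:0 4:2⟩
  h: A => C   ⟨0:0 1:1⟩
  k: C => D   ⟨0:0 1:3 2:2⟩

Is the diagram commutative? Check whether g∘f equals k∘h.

Path 1 = f;g:
  0 f=>0 g=>0
  1 f=>1 g=>3
  composite₁ = ⟨0:0 1:3⟩
Path 2 = h;k:
  0 h=>0 k=>0
  1 h=>1 k=>3
  composite₂ = ⟨0:0 1:3⟩
Equal? equal; square commutes

Answer: COMMUTES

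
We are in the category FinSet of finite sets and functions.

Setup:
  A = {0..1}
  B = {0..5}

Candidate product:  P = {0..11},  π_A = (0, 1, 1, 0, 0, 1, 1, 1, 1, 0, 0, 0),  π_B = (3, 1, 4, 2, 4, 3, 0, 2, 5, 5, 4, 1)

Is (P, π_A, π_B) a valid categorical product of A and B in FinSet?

|A|·|B| = 2·6 = 12;  |P| = 12
Check the pairing map k ↦ (π_A(k), π_B(k)):
  0 -> (0,3)
  1 -> (1,1)
  2 -> (1,4)
  3 -> (0,2)
  4 -> (0,4)
  5 -> (1,3)
  6 -> (1,0)
  7 -> (1,2)
  8 -> (1,5)
  9 -> (0,5)
  10 -> (0,4)  ✗ repeats pair of k=4
  11 -> (0,1)
distinct pairs in image: 11 / 12 needed
  → (0,4) hit at k=4 and k=10

Answer: NOT A VALID PRODUCT — duplicate pair at indices 10,4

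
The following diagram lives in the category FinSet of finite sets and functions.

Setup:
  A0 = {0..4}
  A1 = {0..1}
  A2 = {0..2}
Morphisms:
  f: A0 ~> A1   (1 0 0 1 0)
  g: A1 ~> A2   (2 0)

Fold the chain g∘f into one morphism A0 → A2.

  0 f~>1 g~>0
  1 f~>0 g~>2
  2 f~>0 g~>2
  3 f~>1 g~>0
  4 f~>0 g~>2
composite: (0 2 2 0 2)

Answer: (0 2 2 0 2)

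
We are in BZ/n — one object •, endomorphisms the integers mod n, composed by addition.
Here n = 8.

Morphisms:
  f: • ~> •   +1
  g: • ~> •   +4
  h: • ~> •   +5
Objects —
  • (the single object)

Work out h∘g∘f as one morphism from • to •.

  0 +1≡1 +4≡5 +5≡2  (mod 8)
result: +2

Answer: +2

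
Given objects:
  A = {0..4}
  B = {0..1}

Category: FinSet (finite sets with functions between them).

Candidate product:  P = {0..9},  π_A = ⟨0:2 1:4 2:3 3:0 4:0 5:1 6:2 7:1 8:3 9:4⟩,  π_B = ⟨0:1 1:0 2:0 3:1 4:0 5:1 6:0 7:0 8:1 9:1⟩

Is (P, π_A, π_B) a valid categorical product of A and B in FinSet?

|A|·|B| = 5·2 = 10;  |P| = 10
Check the pairing map k ↦ (π_A(k), π_B(k)):
  0 : (2,1)
  1 : (4,0)
  2 : (3,0)
  3 : (0,1)
  4 : (0,0)
  5 : (1,1)
  6 : (2,0)
  7 : (1,0)
  8 : (3,1)
  9 : (4,1)
distinct pairs in image: 10 / 10 needed
  → bijection onto A×B; projections well-typed.

Answer: VALID PRODUCT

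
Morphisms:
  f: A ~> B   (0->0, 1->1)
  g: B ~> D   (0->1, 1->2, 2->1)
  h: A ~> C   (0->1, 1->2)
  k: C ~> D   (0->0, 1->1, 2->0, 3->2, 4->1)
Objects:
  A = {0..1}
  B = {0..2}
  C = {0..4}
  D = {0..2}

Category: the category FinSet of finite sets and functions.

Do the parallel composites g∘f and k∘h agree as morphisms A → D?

Answer: DOES NOT COMMUTE

Trace:
Path 1 = f;g:
  0 f~>0 g~>1
  1 f~>1 g~>2
  ⟦path⟧₁ = (0->1, 1->2)
Path 2 = h;k:
  0 h~>1 k~>1
  1 h~>2 k~>0
  ⟦path⟧₂ = (0->1, 1->0)
Equal? differ; not commutative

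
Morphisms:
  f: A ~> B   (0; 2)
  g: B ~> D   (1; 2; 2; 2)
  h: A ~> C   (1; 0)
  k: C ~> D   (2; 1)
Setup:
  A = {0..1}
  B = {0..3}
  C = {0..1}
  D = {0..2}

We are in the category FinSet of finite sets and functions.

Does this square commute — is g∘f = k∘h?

Path 1 = f;g:
  0 f~>0 g~>1
  1 f~>2 g~>2
  composite₁ = (1; 2)
Path 2 = h;k:
  0 h~>1 k~>1
  1 h~>0 k~>2
  composite₂ = (1; 2)
Equal? same morphism ✓

Answer: COMMUTES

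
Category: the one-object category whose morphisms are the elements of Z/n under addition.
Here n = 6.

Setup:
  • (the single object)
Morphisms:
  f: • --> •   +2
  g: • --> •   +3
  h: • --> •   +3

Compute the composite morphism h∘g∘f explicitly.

Answer: +2

Work:
  0 +2≡2 +3≡5 +3≡2  (mod 6)
composite: +2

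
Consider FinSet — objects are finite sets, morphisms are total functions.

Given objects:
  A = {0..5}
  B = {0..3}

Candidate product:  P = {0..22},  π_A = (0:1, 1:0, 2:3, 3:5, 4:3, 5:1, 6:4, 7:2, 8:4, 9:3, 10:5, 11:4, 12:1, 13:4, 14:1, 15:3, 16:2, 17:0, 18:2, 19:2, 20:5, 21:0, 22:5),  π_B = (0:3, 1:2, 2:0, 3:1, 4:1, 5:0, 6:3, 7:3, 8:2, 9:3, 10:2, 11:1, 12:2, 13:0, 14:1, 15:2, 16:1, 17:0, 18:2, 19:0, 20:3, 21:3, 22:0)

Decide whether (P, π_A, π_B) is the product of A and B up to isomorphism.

|A|·|B| = 6·4 = 24;  |P| = 23
  → cardinalities differ; no bijection possible.

Answer: NOT A VALID PRODUCT — |P|=23 ≠ |A|·|B|=24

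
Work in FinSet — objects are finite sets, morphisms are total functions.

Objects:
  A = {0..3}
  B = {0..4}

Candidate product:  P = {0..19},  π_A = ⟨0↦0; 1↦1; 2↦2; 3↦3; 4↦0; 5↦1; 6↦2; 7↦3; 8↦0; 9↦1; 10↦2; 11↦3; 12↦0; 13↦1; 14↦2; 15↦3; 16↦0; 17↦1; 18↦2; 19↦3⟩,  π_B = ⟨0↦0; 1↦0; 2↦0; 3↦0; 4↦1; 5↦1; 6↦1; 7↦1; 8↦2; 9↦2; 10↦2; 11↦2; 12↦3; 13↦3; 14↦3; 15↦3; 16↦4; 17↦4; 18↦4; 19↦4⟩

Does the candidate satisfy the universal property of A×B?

Answer: VALID PRODUCT

Derivation:
|A|·|B| = 4·5 = 20;  |P| = 20
Check the pairing map k ↦ (π_A(k), π_B(k)):
  0 ↦ (0,0)
  1 ↦ (1,0)
  2 ↦ (2,0)
  3 ↦ (3,0)
  4 ↦ (0,1)
  5 ↦ (1,1)
  6 ↦ (2,1)
  7 ↦ (3,1)
  8 ↦ (0,2)
  9 ↦ (1,2)
  10 ↦ (2,2)
  11 ↦ (3,2)
  12 ↦ (0,3)
  13 ↦ (1,3)
  14 ↦ (2,3)
  15 ↦ (3,3)
  16 ↦ (0,4)
  17 ↦ (1,4)
  18 ↦ (2,4)
  19 ↦ (3,4)
distinct pairs in image: 20 / 20 needed
  → bijection onto A×B; projections well-typed.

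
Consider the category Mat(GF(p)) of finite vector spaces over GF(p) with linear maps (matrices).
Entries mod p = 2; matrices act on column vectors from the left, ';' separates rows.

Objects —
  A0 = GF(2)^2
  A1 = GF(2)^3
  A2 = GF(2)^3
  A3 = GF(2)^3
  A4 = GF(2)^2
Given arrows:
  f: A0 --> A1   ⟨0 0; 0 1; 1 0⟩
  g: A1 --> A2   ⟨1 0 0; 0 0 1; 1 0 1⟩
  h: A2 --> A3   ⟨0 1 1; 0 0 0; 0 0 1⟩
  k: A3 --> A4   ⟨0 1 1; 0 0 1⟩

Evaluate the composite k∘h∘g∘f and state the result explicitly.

Answer: ⟨1 0; 1 0⟩

Work:
  e0=[1,0] f-->[0,0,1] g-->[0,1,1] h-->[0,0,1] k-->[1,1]
  e1=[0,1] f-->[0,1,0] g-->[0,0,0] h-->[0,0,0] k-->[0,0]
result: ⟨1 0; 1 0⟩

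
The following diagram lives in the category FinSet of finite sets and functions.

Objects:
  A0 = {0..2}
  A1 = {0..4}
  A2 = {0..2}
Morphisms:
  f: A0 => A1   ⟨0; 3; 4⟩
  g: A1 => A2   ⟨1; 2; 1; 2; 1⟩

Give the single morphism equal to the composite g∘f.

  0 f=>0 g=>1
  1 f=>3 g=>2
  2 f=>4 g=>1
⟦path⟧: ⟨1; 2; 1⟩

Answer: ⟨1; 2; 1⟩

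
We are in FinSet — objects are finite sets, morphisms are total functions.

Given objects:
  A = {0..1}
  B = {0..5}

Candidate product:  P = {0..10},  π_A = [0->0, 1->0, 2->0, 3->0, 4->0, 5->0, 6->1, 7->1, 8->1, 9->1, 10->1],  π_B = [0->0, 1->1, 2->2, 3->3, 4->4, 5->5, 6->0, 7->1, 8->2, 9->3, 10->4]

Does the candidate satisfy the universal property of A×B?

Answer: NOT A VALID PRODUCT — |P|=11 ≠ |A|·|B|=12

Derivation:
|A|·|B| = 2·6 = 12;  |P| = 11
  → cardinalities differ; no bijection possible.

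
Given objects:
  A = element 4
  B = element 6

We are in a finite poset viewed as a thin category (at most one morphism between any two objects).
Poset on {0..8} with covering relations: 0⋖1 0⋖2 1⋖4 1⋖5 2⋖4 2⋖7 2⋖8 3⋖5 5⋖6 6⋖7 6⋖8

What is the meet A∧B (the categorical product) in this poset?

Answer: A∧B = 1

Work:
{x : x<=A ∧ x<=B} = {0,1}  (A=4, B=6)
  0 <= 1
  1 <= 1
glb = 1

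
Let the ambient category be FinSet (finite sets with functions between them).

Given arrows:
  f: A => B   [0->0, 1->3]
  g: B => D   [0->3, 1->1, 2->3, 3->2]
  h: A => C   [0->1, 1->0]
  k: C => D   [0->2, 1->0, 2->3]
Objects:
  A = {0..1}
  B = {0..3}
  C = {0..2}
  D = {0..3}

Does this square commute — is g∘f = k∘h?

Answer: DOES NOT COMMUTE

Work:
1) trace f;g:
  0 f=>0 g=>3
  1 f=>3 g=>2
  result₁ = [0->3, 1->2]
2) trace h;k:
  0 h=>1 k=>0
  1 h=>0 k=>2
  result₂ = [0->0, 1->2]
Equal? differ; not commutative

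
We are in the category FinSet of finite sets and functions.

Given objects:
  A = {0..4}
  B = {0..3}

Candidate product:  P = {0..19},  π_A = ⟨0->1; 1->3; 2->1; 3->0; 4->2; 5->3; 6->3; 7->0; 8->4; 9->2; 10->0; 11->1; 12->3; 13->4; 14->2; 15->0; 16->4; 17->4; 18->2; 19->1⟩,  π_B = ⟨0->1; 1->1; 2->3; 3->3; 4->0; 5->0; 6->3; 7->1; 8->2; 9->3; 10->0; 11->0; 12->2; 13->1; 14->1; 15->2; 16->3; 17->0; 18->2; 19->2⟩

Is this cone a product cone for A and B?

Answer: VALID PRODUCT

Derivation:
|A|·|B| = 5·4 = 20;  |P| = 20
Check the pairing map k ↦ (π_A(k), π_B(k)):
  0 -> (1,1)
  1 -> (3,1)
  2 -> (1,3)
  3 -> (0,3)
  4 -> (2,0)
  5 -> (3,0)
  6 -> (3,3)
  7 -> (0,1)
  8 -> (4,2)
  9 -> (2,3)
  10 -> (0,0)
  11 -> (1,0)
  12 -> (3,2)
  13 -> (4,1)
  14 -> (2,1)
  15 -> (0,2)
  16 -> (4,3)
  17 -> (4,0)
  18 -> (2,2)
  19 -> (1,2)
distinct pairs in image: 20 / 20 needed
  → bijection onto A×B; projections well-typed.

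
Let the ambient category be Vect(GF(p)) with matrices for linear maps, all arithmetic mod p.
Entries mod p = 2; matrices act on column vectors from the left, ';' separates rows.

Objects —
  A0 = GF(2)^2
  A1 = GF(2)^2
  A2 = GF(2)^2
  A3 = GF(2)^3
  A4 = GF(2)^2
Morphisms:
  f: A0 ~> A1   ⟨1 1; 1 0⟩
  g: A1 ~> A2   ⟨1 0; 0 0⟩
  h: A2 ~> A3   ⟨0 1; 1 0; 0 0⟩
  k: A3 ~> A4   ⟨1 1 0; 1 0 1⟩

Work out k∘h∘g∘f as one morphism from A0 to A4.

  e0=[1,0] f~>[1,1] g~>[1,0] h~>[0,1,0] k~>[1,0]
  e1=[0,1] f~>[1,0] g~>[1,0] h~>[0,1,0] k~>[1,0]
⟦path⟧: ⟨1 1; 0 0⟩

Answer: ⟨1 1; 0 0⟩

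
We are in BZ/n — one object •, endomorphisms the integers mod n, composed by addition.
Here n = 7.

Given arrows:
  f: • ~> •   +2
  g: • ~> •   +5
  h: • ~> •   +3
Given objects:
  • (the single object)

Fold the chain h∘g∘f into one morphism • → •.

  0 +2≡2 +5≡0 +3≡3  (mod 7)
composite: +3

Answer: +3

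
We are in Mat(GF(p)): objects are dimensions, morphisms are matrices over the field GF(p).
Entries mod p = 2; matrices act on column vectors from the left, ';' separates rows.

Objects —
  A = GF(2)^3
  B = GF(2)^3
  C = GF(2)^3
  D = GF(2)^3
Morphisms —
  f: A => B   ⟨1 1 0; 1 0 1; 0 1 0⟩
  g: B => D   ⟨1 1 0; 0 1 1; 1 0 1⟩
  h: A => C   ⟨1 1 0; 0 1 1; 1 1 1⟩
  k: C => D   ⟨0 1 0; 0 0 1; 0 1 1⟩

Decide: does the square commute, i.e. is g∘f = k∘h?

Answer: COMMUTES

Derivation:
Along f;g (path 1):
  e0=(1,0,0) f=>(1,1,0) g=>(0,1,1)
  e1=(0,1,0) f=>(1,0,1) g=>(1,1,0)
  e2=(0,0,1) f=>(0,1,0) g=>(1,1,0)
  composite₁ = ⟨0 1 1; 1 1 1; 1 0 0⟩
Along h;k (path 2):
  e0=(1,0,0) h=>(1,0,1) k=>(0,1,1)
  e1=(0,1,0) h=>(1,1,1) k=>(1,1,0)
  e2=(0,0,1) h=>(0,1,1) k=>(1,1,0)
  composite₂ = ⟨0 1 1; 1 1 1; 1 0 0⟩
Equal? YES — commutes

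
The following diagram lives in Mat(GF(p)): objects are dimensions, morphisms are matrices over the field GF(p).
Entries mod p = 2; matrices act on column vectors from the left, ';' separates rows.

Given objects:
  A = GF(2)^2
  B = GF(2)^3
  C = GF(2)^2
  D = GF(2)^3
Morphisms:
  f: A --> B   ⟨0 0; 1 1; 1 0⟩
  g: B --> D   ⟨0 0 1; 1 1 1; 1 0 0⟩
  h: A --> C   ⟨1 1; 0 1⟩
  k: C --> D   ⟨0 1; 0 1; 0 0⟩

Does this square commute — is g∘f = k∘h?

Answer: DOES NOT COMMUTE

Work:
Along f;g (path 1):
  e0=⟨1,0⟩ f-->⟨0,1,1⟩ g-->⟨1,0,0⟩
  e1=⟨0,1⟩ f-->⟨0,1,0⟩ g-->⟨0,1,0⟩
  result₁ = ⟨1 0; 0 1; 0 0⟩
Along h;k (path 2):
  e0=⟨1,0⟩ h-->⟨1,0⟩ k-->⟨0,0,0⟩
  e1=⟨0,1⟩ h-->⟨1,1⟩ k-->⟨1,1,0⟩
  result₂ = ⟨0 1; 0 1; 0 0⟩
Equal? differ; not commutative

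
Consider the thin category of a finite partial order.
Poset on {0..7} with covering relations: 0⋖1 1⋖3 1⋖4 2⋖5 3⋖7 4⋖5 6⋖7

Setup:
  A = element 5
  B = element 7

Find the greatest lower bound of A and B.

Common predecessors of 5,7: {0,1}
  0 ⊑ 1
  1 ⊑ 1
glb = 1

Answer: A∧B = 1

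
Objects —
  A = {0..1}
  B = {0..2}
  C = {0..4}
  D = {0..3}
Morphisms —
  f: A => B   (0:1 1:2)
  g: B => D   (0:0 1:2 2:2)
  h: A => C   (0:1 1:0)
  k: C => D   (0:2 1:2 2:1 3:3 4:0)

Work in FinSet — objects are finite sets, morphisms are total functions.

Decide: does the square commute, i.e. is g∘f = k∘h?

Answer: COMMUTES

Derivation:
1) trace f;g:
  0 f=>1 g=>2
  1 f=>2 g=>2
  ⟦path⟧₁ = (0:2 1:2)
2) trace h;k:
  0 h=>1 k=>2
  1 h=>0 k=>2
  ⟦path⟧₂ = (0:2 1:2)
Equal? YES — commutes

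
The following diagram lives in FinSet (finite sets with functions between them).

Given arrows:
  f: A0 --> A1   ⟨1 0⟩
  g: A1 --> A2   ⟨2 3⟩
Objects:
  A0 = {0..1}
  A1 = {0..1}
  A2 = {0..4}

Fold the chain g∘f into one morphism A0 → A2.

  0 f-->1 g-->3
  1 f-->0 g-->2
composite: ⟨3 2⟩

Answer: ⟨3 2⟩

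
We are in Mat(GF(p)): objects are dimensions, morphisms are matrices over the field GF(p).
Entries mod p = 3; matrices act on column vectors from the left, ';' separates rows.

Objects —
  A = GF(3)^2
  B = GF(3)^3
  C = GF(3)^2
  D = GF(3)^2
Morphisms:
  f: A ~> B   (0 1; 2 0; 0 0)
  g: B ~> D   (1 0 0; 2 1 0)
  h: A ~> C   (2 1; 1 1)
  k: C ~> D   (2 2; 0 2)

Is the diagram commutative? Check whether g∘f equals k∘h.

Answer: COMMUTES

Derivation:
1) trace f;g:
  e0=⟨1,0⟩ f~>⟨0,2,0⟩ g~>⟨0,2⟩
  e1=⟨0,1⟩ f~>⟨1,0,0⟩ g~>⟨1,2⟩
  result₁ = (0 1; 2 2)
2) trace h;k:
  e0=⟨1,0⟩ h~>⟨2,1⟩ k~>⟨0,2⟩
  e1=⟨0,1⟩ h~>⟨1,1⟩ k~>⟨1,2⟩
  result₂ = (0 1; 2 2)
Equal? YES — commutes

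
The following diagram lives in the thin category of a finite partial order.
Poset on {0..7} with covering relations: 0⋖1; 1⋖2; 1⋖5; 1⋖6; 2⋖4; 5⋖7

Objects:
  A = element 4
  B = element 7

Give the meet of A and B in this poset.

Answer: A∧B = 1

Derivation:
Common predecessors of 4,7: {0,1}
  0 ⊑ 1
  1 ⊑ 1
glb = 1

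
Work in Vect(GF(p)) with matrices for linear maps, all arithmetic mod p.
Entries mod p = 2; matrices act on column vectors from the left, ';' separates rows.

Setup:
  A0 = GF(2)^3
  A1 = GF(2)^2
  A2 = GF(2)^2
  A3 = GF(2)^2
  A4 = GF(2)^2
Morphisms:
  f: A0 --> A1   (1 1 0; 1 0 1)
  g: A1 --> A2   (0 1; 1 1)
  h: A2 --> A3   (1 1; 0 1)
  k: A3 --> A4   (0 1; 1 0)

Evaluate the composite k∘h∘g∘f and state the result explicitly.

  e0=[1,0,0] f-->[1,1] g-->[1,0] h-->[1,0] k-->[0,1]
  e1=[0,1,0] f-->[1,0] g-->[0,1] h-->[1,1] k-->[1,1]
  e2=[0,0,1] f-->[0,1] g-->[1,1] h-->[0,1] k-->[1,0]
result: (0 1 1; 1 1 0)

Answer: (0 1 1; 1 1 0)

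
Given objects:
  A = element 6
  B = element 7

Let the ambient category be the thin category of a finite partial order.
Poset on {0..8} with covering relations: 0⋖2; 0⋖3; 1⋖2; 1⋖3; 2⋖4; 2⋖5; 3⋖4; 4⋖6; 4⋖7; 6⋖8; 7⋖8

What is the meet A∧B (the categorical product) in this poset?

Common predecessors of 6,7: {0,1,2,3,4}
  0 <= 4
  1 <= 4
  2 <= 4
  3 <= 4
  4 <= 4
glb = 4

Answer: A∧B = 4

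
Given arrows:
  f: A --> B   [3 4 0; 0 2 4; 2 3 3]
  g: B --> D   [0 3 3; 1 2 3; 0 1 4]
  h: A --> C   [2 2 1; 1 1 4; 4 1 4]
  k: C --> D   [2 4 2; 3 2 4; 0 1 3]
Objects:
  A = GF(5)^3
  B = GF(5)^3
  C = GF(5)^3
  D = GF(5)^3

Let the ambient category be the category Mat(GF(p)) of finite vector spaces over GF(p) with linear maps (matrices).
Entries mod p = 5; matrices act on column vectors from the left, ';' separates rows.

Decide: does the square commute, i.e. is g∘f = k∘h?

Path 1 = f;g:
  e0=(1,0,0) f-->(3,0,2) g-->(1,4,3)
  e1=(0,1,0) f-->(4,2,3) g-->(0,2,4)
  e2=(0,0,1) f-->(0,4,3) g-->(1,2,1)
  composite₁ = [1 0 1; 4 2 2; 3 4 1]
Path 2 = h;k:
  e0=(1,0,0) h-->(2,1,4) k-->(1,4,3)
  e1=(0,1,0) h-->(2,1,1) k-->(0,2,4)
  e2=(0,0,1) h-->(1,4,4) k-->(1,2,1)
  composite₂ = [1 0 1; 4 2 2; 3 4 1]
Equal? YES — commutes

Answer: COMMUTES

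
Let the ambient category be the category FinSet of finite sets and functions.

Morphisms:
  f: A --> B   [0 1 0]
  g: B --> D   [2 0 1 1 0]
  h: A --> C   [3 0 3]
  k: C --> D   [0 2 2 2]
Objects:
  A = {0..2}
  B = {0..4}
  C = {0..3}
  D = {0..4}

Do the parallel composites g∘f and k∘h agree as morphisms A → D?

Answer: COMMUTES

Work:
Along f;g (path 1):
  0 f-->0 g-->2
  1 f-->1 g-->0
  2 f-->0 g-->2
  composite₁ = [2 0 2]
Along h;k (path 2):
  0 h-->3 k-->2
  1 h-->0 k-->0
  2 h-->3 k-->2
  composite₂ = [2 0 2]
Equal? YES — commutes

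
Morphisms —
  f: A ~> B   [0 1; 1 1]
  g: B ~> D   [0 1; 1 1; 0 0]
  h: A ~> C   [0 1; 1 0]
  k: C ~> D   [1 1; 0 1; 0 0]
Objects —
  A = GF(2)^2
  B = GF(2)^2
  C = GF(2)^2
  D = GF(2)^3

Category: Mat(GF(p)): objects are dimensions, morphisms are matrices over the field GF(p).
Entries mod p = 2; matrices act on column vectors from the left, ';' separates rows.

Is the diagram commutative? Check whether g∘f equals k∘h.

Answer: COMMUTES

Work:
1) trace f;g:
  e0=(1,0) f~>(0,1) g~>(1,1,0)
  e1=(0,1) f~>(1,1) g~>(1,0,0)
  composite₁ = [1 1; 1 0; 0 0]
2) trace h;k:
  e0=(1,0) h~>(0,1) k~>(1,1,0)
  e1=(0,1) h~>(1,0) k~>(1,0,0)
  composite₂ = [1 1; 1 0; 0 0]
Equal? equal; square commutes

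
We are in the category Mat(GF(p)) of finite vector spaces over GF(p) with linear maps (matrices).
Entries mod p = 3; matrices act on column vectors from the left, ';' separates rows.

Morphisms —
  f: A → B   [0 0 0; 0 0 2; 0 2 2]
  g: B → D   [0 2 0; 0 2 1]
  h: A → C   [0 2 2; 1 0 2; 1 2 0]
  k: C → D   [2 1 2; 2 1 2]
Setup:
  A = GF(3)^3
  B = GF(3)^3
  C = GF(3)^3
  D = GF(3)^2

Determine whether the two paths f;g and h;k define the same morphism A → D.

Path 1 = f;g:
  e0=(1,0,0) f→(0,0,0) g→(0,0)
  e1=(0,1,0) f→(0,0,2) g→(0,2)
  e2=(0,0,1) f→(0,2,2) g→(1,0)
  composite₁ = [0 0 1; 0 2 0]
Path 2 = h;k:
  e0=(1,0,0) h→(0,1,1) k→(0,0)
  e1=(0,1,0) h→(2,0,2) k→(2,2)
  e2=(0,0,1) h→(2,2,0) k→(0,0)
  composite₂ = [0 2 0; 0 2 0]
Equal? distinct morphisms ✗

Answer: DOES NOT COMMUTE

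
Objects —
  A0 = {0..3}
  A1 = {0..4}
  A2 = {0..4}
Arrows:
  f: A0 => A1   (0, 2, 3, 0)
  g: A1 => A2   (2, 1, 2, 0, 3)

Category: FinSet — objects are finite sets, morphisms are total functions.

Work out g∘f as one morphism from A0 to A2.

  0 f=>0 g=>2
  1 f=>2 g=>2
  2 f=>3 g=>0
  3 f=>0 g=>2
result: (2, 2, 0, 2)

Answer: (2, 2, 0, 2)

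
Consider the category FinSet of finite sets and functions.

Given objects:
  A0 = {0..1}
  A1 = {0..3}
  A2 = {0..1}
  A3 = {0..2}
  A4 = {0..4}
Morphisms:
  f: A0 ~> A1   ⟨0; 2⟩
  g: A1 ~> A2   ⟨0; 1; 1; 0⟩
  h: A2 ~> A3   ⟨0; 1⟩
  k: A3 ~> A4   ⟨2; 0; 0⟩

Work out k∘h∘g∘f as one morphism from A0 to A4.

Answer: ⟨2; 0⟩

Trace:
  0 f~>0 g~>0 h~>0 k~>2
  1 f~>2 g~>1 h~>1 k~>0
result: ⟨2; 0⟩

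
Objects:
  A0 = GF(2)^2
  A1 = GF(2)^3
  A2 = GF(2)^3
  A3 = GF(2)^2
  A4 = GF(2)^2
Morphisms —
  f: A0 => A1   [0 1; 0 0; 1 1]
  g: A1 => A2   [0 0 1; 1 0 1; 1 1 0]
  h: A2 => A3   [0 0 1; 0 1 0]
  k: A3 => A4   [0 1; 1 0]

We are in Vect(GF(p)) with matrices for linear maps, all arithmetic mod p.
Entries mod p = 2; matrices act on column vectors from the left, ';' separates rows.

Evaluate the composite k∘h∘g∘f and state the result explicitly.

  e0=⟨1,0⟩ f=>⟨0,0,1⟩ g=>⟨1,1,0⟩ h=>⟨0,1⟩ k=>⟨1,0⟩
  e1=⟨0,1⟩ f=>⟨1,0,1⟩ g=>⟨1,0,1⟩ h=>⟨1,0⟩ k=>⟨0,1⟩
composite: [1 0; 0 1]

Answer: [1 0; 0 1]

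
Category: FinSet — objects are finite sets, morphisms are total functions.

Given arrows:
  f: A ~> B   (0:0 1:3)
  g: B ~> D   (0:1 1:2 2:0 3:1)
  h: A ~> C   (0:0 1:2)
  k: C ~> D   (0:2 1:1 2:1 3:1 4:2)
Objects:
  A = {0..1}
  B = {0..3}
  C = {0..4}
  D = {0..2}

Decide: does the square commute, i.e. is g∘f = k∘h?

Answer: DOES NOT COMMUTE

Derivation:
Along f;g (path 1):
  0 f~>0 g~>1
  1 f~>3 g~>1
  ⟦path⟧₁ = (0:1 1:1)
Along h;k (path 2):
  0 h~>0 k~>2
  1 h~>2 k~>1
  ⟦path⟧₂ = (0:2 1:1)
Equal? differ; not commutative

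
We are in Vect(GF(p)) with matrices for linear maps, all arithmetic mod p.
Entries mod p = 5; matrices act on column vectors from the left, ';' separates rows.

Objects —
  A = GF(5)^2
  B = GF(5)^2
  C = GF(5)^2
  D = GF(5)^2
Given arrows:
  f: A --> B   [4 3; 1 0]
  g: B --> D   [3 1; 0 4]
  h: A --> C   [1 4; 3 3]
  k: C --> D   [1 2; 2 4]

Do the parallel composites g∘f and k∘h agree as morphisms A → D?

1) trace f;g:
  e0=(1,0) f-->(4,1) g-->(3,4)
  e1=(0,1) f-->(3,0) g-->(4,0)
  ⟦path⟧₁ = [3 4; 4 0]
2) trace h;k:
  e0=(1,0) h-->(1,3) k-->(2,4)
  e1=(0,1) h-->(4,3) k-->(0,0)
  ⟦path⟧₂ = [2 0; 4 0]
Equal? distinct morphisms ✗

Answer: DOES NOT COMMUTE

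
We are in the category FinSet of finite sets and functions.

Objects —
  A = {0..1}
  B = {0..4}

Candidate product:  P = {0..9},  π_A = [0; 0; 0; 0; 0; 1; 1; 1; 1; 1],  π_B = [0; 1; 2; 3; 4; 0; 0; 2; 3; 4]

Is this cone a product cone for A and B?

|A|·|B| = 2·5 = 10;  |P| = 10
Check the pairing map k ↦ (π_A(k), π_B(k)):
  0 -> (0,0)
  1 -> (0,1)
  2 -> (0,2)
  3 -> (0,3)
  4 -> (0,4)
  5 -> (1,0)
  6 -> (1,0)  ✗ repeats pair of k=5
  7 -> (1,2)
  8 -> (1,3)
  9 -> (1,4)
distinct pairs in image: 9 / 10 needed
  → (1,0) hit at k=5 and k=6

Answer: NOT A VALID PRODUCT — duplicate pair at indices 5,6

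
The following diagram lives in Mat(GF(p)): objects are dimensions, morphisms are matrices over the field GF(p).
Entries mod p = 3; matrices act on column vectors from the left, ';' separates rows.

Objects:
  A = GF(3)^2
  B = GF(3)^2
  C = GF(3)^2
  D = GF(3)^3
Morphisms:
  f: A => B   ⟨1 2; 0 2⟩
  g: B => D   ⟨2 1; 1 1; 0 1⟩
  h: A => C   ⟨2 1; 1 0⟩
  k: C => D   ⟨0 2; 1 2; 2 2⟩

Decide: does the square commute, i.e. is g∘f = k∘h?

Answer: COMMUTES

Trace:
Path 1 = f;g:
  e0=⟨1,0⟩ f=>⟨1,0⟩ g=>⟨2,1,0⟩
  e1=⟨0,1⟩ f=>⟨2,2⟩ g=>⟨0,1,2⟩
  result₁ = ⟨2 0; 1 1; 0 2⟩
Path 2 = h;k:
  e0=⟨1,0⟩ h=>⟨2,1⟩ k=>⟨2,1,0⟩
  e1=⟨0,1⟩ h=>⟨1,0⟩ k=>⟨0,1,2⟩
  result₂ = ⟨2 0; 1 1; 0 2⟩
Equal? equal; square commutes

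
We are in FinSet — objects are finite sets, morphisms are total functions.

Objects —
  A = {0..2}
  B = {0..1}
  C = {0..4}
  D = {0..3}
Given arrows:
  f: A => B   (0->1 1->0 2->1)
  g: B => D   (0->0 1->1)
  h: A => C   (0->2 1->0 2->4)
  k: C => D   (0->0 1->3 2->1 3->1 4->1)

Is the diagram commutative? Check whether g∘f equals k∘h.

Path 1 = f;g:
  0 f=>1 g=>1
  1 f=>0 g=>0
  2 f=>1 g=>1
  ⟦path⟧₁ = (0->1 1->0 2->1)
Path 2 = h;k:
  0 h=>2 k=>1
  1 h=>0 k=>0
  2 h=>4 k=>1
  ⟦path⟧₂ = (0->1 1->0 2->1)
Equal? same morphism ✓

Answer: COMMUTES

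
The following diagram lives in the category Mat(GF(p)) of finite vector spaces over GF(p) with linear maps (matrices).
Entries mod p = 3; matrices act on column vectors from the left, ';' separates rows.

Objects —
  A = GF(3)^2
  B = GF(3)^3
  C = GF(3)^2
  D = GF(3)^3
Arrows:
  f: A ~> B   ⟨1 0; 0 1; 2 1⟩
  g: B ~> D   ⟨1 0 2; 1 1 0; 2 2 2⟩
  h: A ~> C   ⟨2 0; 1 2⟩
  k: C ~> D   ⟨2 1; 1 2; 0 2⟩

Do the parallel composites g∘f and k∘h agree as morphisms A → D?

Path 1 = f;g:
  e0=⟨1,0⟩ f~>⟨1,0,2⟩ g~>⟨2,1,0⟩
  e1=⟨0,1⟩ f~>⟨0,1,1⟩ g~>⟨2,1,1⟩
  ⟦path⟧₁ = ⟨2 2; 1 1; 0 1⟩
Path 2 = h;k:
  e0=⟨1,0⟩ h~>⟨2,1⟩ k~>⟨2,1,2⟩
  e1=⟨0,1⟩ h~>⟨0,2⟩ k~>⟨2,1,1⟩
  ⟦path⟧₂ = ⟨2 2; 1 1; 2 1⟩
Equal? differ; not commutative

Answer: DOES NOT COMMUTE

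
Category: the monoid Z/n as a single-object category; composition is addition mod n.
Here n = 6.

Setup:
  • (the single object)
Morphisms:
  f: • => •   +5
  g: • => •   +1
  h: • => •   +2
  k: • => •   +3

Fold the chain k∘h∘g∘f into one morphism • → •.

Answer: +5

Work:
  0 +5≡5 +1≡0 +2≡2 +3≡5  (mod 6)
composite: +5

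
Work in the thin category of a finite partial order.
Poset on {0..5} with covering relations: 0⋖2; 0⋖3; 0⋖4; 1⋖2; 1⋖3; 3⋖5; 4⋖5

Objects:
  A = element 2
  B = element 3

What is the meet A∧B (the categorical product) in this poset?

Common predecessors of 2,3: {0,1}
  maximal lower bounds 0 and 1 are incomparable: neither 0⊑1 nor 1⊑0
→ no greatest lower bound exists

Answer: NO MEET EXISTS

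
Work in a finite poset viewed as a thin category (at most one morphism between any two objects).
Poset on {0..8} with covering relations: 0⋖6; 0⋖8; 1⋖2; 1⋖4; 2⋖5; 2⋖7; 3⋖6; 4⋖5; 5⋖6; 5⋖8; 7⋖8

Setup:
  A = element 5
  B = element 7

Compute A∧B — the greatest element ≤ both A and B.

Answer: A∧B = 2

Work:
Lower bounds of A=5 and B=7: {1,2}
  1 ⊑ 2
  2 ⊑ 2
glb = 2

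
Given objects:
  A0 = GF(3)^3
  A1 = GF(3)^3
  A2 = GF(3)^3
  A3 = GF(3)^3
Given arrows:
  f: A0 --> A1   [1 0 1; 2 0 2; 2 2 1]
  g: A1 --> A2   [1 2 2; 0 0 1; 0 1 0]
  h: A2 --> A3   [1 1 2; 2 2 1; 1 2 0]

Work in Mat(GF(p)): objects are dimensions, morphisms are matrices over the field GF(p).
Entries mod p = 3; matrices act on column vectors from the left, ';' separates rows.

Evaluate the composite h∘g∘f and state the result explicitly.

  e0=(1,0,0) f-->(1,2,2) g-->(0,2,2) h-->(0,0,1)
  e1=(0,1,0) f-->(0,0,2) g-->(1,2,0) h-->(0,0,2)
  e2=(0,0,1) f-->(1,2,1) g-->(1,1,2) h-->(0,0,0)
composite: [0 0 0; 0 0 0; 1 2 0]

Answer: [0 0 0; 0 0 0; 1 2 0]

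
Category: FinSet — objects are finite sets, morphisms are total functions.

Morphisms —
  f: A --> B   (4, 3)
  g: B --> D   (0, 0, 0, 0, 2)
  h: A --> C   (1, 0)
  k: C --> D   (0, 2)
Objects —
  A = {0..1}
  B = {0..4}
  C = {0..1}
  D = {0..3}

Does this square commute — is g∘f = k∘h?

Along f;g (path 1):
  0 f-->4 g-->2
  1 f-->3 g-->0
  ⟦path⟧₁ = (2, 0)
Along h;k (path 2):
  0 h-->1 k-->2
  1 h-->0 k-->0
  ⟦path⟧₂ = (2, 0)
Equal? same morphism ✓

Answer: COMMUTES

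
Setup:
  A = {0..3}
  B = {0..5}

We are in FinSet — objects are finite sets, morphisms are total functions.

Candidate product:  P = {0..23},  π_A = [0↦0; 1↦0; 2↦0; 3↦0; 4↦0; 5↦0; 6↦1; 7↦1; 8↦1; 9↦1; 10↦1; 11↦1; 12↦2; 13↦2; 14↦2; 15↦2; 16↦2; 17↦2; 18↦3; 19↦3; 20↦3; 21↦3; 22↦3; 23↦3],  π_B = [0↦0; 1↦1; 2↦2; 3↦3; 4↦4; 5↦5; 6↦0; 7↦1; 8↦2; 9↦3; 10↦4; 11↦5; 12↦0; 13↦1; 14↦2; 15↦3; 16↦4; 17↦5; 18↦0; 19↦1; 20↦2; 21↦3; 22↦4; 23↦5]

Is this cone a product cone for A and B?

Answer: VALID PRODUCT

Work:
|A|·|B| = 4·6 = 24;  |P| = 24
Check the pairing map k ↦ (π_A(k), π_B(k)):
  0 ↦ (0,0)
  1 ↦ (0,1)
  2 ↦ (0,2)
  3 ↦ (0,3)
  4 ↦ (0,4)
  5 ↦ (0,5)
  6 ↦ (1,0)
  7 ↦ (1,1)
  8 ↦ (1,2)
  9 ↦ (1,3)
  10 ↦ (1,4)
  11 ↦ (1,5)
  12 ↦ (2,0)
  13 ↦ (2,1)
  14 ↦ (2,2)
  15 ↦ (2,3)
  16 ↦ (2,4)
  17 ↦ (2,5)
  18 ↦ (3,0)
  19 ↦ (3,1)
  20 ↦ (3,2)
  21 ↦ (3,3)
  22 ↦ (3,4)
  23 ↦ (3,5)
distinct pairs in image: 24 / 24 needed
  → bijection onto A×B; projections well-typed.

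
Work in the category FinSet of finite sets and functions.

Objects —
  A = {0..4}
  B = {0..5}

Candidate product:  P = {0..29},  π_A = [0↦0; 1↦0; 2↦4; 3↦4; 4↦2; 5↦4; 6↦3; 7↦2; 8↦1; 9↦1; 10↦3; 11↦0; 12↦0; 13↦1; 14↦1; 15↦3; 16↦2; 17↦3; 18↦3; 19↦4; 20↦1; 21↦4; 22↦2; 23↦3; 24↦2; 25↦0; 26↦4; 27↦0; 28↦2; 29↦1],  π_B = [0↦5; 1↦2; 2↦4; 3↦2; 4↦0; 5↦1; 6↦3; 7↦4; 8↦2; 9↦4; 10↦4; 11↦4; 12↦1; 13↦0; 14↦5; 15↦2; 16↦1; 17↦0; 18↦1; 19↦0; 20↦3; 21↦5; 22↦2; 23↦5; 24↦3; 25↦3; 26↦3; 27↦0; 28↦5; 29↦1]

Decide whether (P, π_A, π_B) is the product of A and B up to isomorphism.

|A|·|B| = 5·6 = 30;  |P| = 30
Check the pairing map k ↦ (π_A(k), π_B(k)):
  0 ↦ (0,5)
  1 ↦ (0,2)
  2 ↦ (4,4)
  3 ↦ (4,2)
  4 ↦ (2,0)
  5 ↦ (4,1)
  6 ↦ (3,3)
  7 ↦ (2,4)
  8 ↦ (1,2)
  9 ↦ (1,4)
  10 ↦ (3,4)
  11 ↦ (0,4)
  12 ↦ (0,1)
  13 ↦ (1,0)
  14 ↦ (1,5)
  15 ↦ (3,2)
  16 ↦ (2,1)
  17 ↦ (3,0)
  18 ↦ (3,1)
  19 ↦ (4,0)
  20 ↦ (1,3)
  21 ↦ (4,5)
  22 ↦ (2,2)
  23 ↦ (3,5)
  24 ↦ (2,3)
  25 ↦ (0,3)
  26 ↦ (4,3)
  27 ↦ (0,0)
  28 ↦ (2,5)
  29 ↦ (1,1)
distinct pairs in image: 30 / 30 needed
  → bijection onto A×B; projections well-typed.

Answer: VALID PRODUCT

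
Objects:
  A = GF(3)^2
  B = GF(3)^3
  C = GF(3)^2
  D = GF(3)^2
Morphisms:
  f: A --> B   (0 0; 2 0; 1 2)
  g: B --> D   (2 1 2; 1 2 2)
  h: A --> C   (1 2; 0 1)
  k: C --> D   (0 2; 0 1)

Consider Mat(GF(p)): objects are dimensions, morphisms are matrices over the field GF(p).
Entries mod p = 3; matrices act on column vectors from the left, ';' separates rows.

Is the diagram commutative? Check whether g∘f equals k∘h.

Path 1 = f;g:
  e0=[1,0] f-->[0,2,1] g-->[1,0]
  e1=[0,1] f-->[0,0,2] g-->[1,1]
  composite₁ = (1 1; 0 1)
Path 2 = h;k:
  e0=[1,0] h-->[1,0] k-->[0,0]
  e1=[0,1] h-->[2,1] k-->[2,1]
  composite₂ = (0 2; 0 1)
Equal? differ; not commutative

Answer: DOES NOT COMMUTE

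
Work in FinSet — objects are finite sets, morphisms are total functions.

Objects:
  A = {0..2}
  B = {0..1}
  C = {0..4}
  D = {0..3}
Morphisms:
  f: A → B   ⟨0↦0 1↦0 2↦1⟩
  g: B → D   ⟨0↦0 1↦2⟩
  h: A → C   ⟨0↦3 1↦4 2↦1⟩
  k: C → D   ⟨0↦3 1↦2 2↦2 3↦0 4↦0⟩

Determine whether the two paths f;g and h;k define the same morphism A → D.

Answer: COMMUTES

Derivation:
Along f;g (path 1):
  0 f→0 g→0
  1 f→0 g→0
  2 f→1 g→2
  ⟦path⟧₁ = ⟨0↦0 1↦0 2↦2⟩
Along h;k (path 2):
  0 h→3 k→0
  1 h→4 k→0
  2 h→1 k→2
  ⟦path⟧₂ = ⟨0↦0 1↦0 2↦2⟩
Equal? YES — commutes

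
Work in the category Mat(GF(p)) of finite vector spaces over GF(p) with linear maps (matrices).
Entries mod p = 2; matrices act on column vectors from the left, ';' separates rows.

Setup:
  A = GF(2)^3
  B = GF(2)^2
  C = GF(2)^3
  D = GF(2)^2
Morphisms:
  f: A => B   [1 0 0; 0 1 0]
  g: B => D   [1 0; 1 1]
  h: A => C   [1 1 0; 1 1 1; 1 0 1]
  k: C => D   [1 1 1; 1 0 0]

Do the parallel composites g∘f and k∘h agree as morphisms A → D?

Answer: COMMUTES

Work:
1) trace f;g:
  e0=[1,0,0] f=>[1,0] g=>[1,1]
  e1=[0,1,0] f=>[0,1] g=>[0,1]
  e2=[0,0,1] f=>[0,0] g=>[0,0]
  result₁ = [1 0 0; 1 1 0]
2) trace h;k:
  e0=[1,0,0] h=>[1,1,1] k=>[1,1]
  e1=[0,1,0] h=>[1,1,0] k=>[0,1]
  e2=[0,0,1] h=>[0,1,1] k=>[0,0]
  result₂ = [1 0 0; 1 1 0]
Equal? equal; square commutes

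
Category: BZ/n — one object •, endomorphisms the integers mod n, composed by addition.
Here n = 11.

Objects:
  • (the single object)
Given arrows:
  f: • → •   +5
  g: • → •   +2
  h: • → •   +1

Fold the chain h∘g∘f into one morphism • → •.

Answer: +8

Derivation:
  0 +5≡5 +2≡7 +1≡8  (mod 11)
result: +8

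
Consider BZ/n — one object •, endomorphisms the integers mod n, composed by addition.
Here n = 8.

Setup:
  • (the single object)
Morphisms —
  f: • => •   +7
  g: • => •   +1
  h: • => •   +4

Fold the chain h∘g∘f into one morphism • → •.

Answer: +4

Derivation:
  0 +7≡7 +1≡0 +4≡4  (mod 8)
composite: +4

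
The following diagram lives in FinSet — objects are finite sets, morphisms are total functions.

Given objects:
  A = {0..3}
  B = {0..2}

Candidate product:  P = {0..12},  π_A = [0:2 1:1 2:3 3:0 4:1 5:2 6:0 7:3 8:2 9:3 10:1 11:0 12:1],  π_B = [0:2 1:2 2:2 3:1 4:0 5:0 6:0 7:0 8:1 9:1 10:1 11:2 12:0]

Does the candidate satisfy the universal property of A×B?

Answer: NOT A VALID PRODUCT — |P|=13 ≠ |A|·|B|=12

Trace:
|A|·|B| = 4·3 = 12;  |P| = 13
  → cardinalities differ; no bijection possible.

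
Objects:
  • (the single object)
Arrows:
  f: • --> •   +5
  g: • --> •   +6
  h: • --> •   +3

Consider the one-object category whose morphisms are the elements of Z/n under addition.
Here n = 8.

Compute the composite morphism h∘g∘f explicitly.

  0 +5≡5 +6≡3 +3≡6  (mod 8)
result: +6

Answer: +6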